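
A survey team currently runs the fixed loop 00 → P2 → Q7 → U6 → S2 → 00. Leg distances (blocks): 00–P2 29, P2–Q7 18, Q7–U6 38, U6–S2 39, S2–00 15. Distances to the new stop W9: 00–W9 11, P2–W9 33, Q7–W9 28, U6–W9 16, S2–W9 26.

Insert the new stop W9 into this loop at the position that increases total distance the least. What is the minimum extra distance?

Adding 3 blocks by placing W9 on the U6–S2 leg.

Insertion cost between consecutive stops i–j is d(i,W9) + d(W9,j) − d(i,j):
  between 00 and P2: 11 + 33 − 29 = 15
  between P2 and Q7: 33 + 28 − 18 = 43
  between Q7 and U6: 28 + 16 − 38 = 6
  between U6 and S2: 16 + 26 − 39 = 3
  between S2 and 00: 26 + 11 − 15 = 22
Cheapest insertion is between U6 and S2, adding 3.
New total = 139 + 3 = 142.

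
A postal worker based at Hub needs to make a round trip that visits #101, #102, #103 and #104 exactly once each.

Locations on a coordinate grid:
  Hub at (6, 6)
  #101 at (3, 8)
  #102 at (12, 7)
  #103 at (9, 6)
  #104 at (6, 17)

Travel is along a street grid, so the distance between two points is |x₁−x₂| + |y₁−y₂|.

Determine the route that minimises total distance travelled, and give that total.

40 — the shortest possible round trip.

There are 12 distinct closed tours to check (reversals are equivalent).
Hub → #101 → #102 → #103 → #104 → Hub: 5+10+4+14+11 = 44
Hub → #101 → #102 → #104 → #103 → Hub: 5+10+16+14+3 = 48
Hub → #101 → #103 → #102 → #104 → Hub: 5+8+4+16+11 = 44
Hub → #101 → #103 → #104 → #102 → Hub: 5+8+14+16+7 = 50
Hub → #101 → #104 → #102 → #103 → Hub: 5+12+16+4+3 = 40
Hub → #101 → #104 → #103 → #102 → Hub: 5+12+14+4+7 = 42
Hub → #102 → #101 → #103 → #104 → Hub: 7+10+8+14+11 = 50
Hub → #102 → #101 → #104 → #103 → Hub: 7+10+12+14+3 = 46
Hub → #102 → #103 → #101 → #104 → Hub: 7+4+8+12+11 = 42
Hub → #102 → #104 → #101 → #103 → Hub: 7+16+12+8+3 = 46
Hub → #103 → #101 → #102 → #104 → Hub: 3+8+10+16+11 = 48
Hub → #103 → #102 → #101 → #104 → Hub: 3+4+10+12+11 = 40
The minimum is 40.
One optimal route: Hub → #101 → #104 → #102 → #103 → Hub (or its reverse).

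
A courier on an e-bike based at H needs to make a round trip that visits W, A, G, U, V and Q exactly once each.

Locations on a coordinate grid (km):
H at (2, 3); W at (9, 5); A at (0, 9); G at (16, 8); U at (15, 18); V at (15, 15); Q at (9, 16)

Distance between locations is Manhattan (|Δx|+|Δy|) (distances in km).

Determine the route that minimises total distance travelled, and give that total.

Shortest round trip = 62 km.

There are 360 distinct closed tours to check (reversals are equivalent).
H→W→A→G→U→V→Q→H: 9+13+17+11+3+7+20 = 80
H→W→A→G→U→Q→V→H: 9+13+17+11+8+7+25 = 90
H→W→A→G→V→U→Q→H: 9+13+17+8+3+8+20 = 78
H→W→A→G→V→Q→U→H: 9+13+17+8+7+8+28 = 90
H→W→A→G→Q→U→V→H: 9+13+17+15+8+3+25 = 90
H→W→A→G→Q→V→U→H: 9+13+17+15+7+3+28 = 92
H→W→A→U→G→V→Q→H: 9+13+24+11+8+7+20 = 92
H→W→A→U→G→Q→V→H: 9+13+24+11+15+7+25 = 104
… (352 more)
H→W→G→V→U→Q→A→H: 9+10+8+3+8+16+8 = 62  ← best
The minimum is 62.
One optimal route: H → W → G → V → U → Q → A → H (or its reverse).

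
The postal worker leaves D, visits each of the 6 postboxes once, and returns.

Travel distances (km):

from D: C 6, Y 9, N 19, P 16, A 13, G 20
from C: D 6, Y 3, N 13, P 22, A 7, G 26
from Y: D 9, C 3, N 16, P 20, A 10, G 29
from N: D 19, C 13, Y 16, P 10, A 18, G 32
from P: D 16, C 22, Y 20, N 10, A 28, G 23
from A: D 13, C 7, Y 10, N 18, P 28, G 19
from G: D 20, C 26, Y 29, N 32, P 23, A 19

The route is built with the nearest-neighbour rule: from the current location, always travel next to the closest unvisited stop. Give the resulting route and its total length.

Total distance 90 km via the nearest-neighbour route D → C → Y → A → N → P → G → D.

At D the remaining stops are C 6, Y 9, A 13, P 16, N 19, G 20; go to C.
At C the remaining stops are Y 3, A 7, N 13, P 22, G 26; go to Y.
At Y the remaining stops are A 10, N 16, P 20, G 29; go to A.
At A the remaining stops are N 18, G 19, P 28; go to N.
At N the remaining stops are P 10, G 32; go to P.
At P the remaining stops are G 23; go to G.
Return G→D: 20.
Total = 6 + 3 + 10 + 18 + 10 + 23 + 20 = 90.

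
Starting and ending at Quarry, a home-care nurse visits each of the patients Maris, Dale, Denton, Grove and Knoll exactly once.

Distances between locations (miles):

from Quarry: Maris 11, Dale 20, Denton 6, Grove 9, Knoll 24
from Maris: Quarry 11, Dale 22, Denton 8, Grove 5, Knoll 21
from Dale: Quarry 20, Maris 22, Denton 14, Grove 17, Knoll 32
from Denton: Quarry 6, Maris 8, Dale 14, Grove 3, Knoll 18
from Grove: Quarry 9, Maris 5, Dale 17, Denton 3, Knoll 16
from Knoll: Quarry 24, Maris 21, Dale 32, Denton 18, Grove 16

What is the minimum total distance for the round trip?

84 miles — the shortest possible round trip.

Quarry → Maris → Dale → Denton → Grove → Knoll → Quarry: 11+22+14+3+16+24 = 90
Quarry → Maris → Dale → Denton → Knoll → Grove → Quarry: 11+22+14+18+16+9 = 90
Quarry → Maris → Dale → Grove → Denton → Knoll → Quarry: 11+22+17+3+18+24 = 95
Quarry → Maris → Dale → Grove → Knoll → Denton → Quarry: 11+22+17+16+18+6 = 90
Quarry → Maris → Dale → Knoll → Denton → Grove → Quarry: 11+22+32+18+3+9 = 95
Quarry → Maris → Dale → Knoll → Grove → Denton → Quarry: 11+22+32+16+3+6 = 90
Quarry → Maris → Denton → Dale → Grove → Knoll → Quarry: 11+8+14+17+16+24 = 90
Quarry → Maris → Denton → Dale → Knoll → Grove → Quarry: 11+8+14+32+16+9 = 90
Quarry → Maris → Denton → Grove → Dale → Knoll → Quarry: 11+8+3+17+32+24 = 95
Quarry → Maris → Denton → Grove → Knoll → Dale → Quarry: 11+8+3+16+32+20 = 90
Quarry → Maris → Denton → Knoll → Dale → Grove → Quarry: 11+8+18+32+17+9 = 95
Quarry → Maris → Denton → Knoll → Grove → Dale → Quarry: 11+8+18+16+17+20 = 90
Quarry → Maris → Grove → Dale → Denton → Knoll → Quarry: 11+5+17+14+18+24 = 89
Quarry → Maris → Grove → Dale → Knoll → Denton → Quarry: 11+5+17+32+18+6 = 89
… (46 more)
Quarry → Maris → Grove → Knoll → Dale → Denton → Quarry: 11+5+16+32+14+6 = 84  ← best
The minimum is 84.
One optimal route: Quarry → Maris → Grove → Knoll → Dale → Denton → Quarry (or its reverse).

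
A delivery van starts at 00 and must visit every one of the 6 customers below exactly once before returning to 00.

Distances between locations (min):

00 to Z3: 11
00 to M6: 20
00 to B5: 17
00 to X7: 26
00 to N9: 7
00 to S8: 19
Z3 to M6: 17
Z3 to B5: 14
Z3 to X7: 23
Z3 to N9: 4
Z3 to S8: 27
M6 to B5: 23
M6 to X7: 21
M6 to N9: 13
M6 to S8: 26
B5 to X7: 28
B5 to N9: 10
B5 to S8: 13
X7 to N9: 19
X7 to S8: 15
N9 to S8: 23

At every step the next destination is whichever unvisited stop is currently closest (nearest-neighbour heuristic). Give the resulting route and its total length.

Total distance 94 min via the nearest-neighbour route 00 → N9 → Z3 → B5 → S8 → X7 → M6 → 00.

From 00: distances to unvisited — N9=7, Z3=11, B5=17, S8=19, M6=20, X7=26. Nearest is N9 (7).
From N9: distances to unvisited — Z3=4, B5=10, M6=13, X7=19, S8=23. Nearest is Z3 (4).
From Z3: distances to unvisited — B5=14, M6=17, X7=23, S8=27. Nearest is B5 (14).
From B5: distances to unvisited — S8=13, M6=23, X7=28. Nearest is S8 (13).
From S8: distances to unvisited — X7=15, M6=26. Nearest is X7 (15).
From X7: distances to unvisited — M6=21. Nearest is M6 (21).
Return M6→00: 20.
Total = 7 + 4 + 14 + 13 + 15 + 21 + 20 = 94.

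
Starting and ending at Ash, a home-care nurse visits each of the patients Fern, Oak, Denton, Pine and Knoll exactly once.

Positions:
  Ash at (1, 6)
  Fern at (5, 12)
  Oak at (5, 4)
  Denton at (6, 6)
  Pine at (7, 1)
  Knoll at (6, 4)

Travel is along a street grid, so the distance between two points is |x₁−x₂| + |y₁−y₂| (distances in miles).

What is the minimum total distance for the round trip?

Ash - Fern - Oak - Denton - Pine - Knoll - Ash: 10+8+3+6+4+7 = 38
Ash - Fern - Oak - Denton - Knoll - Pine - Ash: 10+8+3+2+4+11 = 38
Ash - Fern - Oak - Pine - Denton - Knoll - Ash: 10+8+5+6+2+7 = 38
Ash - Fern - Oak - Pine - Knoll - Denton - Ash: 10+8+5+4+2+5 = 34
Ash - Fern - Oak - Knoll - Denton - Pine - Ash: 10+8+1+2+6+11 = 38
Ash - Fern - Oak - Knoll - Pine - Denton - Ash: 10+8+1+4+6+5 = 34
Ash - Fern - Denton - Oak - Pine - Knoll - Ash: 10+7+3+5+4+7 = 36
Ash - Fern - Denton - Oak - Knoll - Pine - Ash: 10+7+3+1+4+11 = 36
Ash - Fern - Denton - Pine - Oak - Knoll - Ash: 10+7+6+5+1+7 = 36
Ash - Fern - Denton - Pine - Knoll - Oak - Ash: 10+7+6+4+1+6 = 34
Ash - Fern - Denton - Knoll - Oak - Pine - Ash: 10+7+2+1+5+11 = 36
Ash - Fern - Denton - Knoll - Pine - Oak - Ash: 10+7+2+4+5+6 = 34
Ash - Fern - Pine - Oak - Denton - Knoll - Ash: 10+13+5+3+2+7 = 40
Ash - Fern - Pine - Oak - Knoll - Denton - Ash: 10+13+5+1+2+5 = 36
… (46 more)
The minimum is 34.
One optimal route: Ash → Fern → Oak → Pine → Knoll → Denton → Ash (or its reverse).

34 miles — the shortest possible round trip.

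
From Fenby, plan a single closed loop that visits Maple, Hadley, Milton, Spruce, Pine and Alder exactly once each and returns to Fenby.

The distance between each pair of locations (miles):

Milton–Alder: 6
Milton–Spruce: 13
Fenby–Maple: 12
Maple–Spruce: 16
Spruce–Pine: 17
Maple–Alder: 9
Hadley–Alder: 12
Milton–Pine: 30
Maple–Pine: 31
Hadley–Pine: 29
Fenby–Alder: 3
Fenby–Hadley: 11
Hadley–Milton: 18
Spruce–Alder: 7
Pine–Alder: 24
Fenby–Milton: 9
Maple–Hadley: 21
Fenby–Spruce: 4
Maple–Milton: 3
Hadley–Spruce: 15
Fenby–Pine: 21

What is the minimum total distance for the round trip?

Minimum total distance: 83 miles.

With 6 stops there are 6!/2 = 360 distinct round trips (a route and its reverse cost the same).
Fenby - Maple - Hadley - Milton - Spruce - Pine - Alder - Fenby: 12+21+18+13+17+24+3 = 108
Fenby - Maple - Hadley - Milton - Spruce - Alder - Pine - Fenby: 12+21+18+13+7+24+21 = 116
Fenby - Maple - Hadley - Milton - Pine - Spruce - Alder - Fenby: 12+21+18+30+17+7+3 = 108
Fenby - Maple - Hadley - Milton - Pine - Alder - Spruce - Fenby: 12+21+18+30+24+7+4 = 116
Fenby - Maple - Hadley - Milton - Alder - Spruce - Pine - Fenby: 12+21+18+6+7+17+21 = 102
Fenby - Maple - Hadley - Milton - Alder - Pine - Spruce - Fenby: 12+21+18+6+24+17+4 = 102
Fenby - Maple - Hadley - Spruce - Milton - Pine - Alder - Fenby: 12+21+15+13+30+24+3 = 118
Fenby - Maple - Hadley - Spruce - Milton - Alder - Pine - Fenby: 12+21+15+13+6+24+21 = 112
… (352 more)
Fenby - Maple - Milton - Alder - Hadley - Pine - Spruce - Fenby: 12+3+6+12+29+17+4 = 83  ← best
The minimum is 83.
One optimal route: Fenby → Maple → Milton → Alder → Hadley → Pine → Spruce → Fenby (or its reverse).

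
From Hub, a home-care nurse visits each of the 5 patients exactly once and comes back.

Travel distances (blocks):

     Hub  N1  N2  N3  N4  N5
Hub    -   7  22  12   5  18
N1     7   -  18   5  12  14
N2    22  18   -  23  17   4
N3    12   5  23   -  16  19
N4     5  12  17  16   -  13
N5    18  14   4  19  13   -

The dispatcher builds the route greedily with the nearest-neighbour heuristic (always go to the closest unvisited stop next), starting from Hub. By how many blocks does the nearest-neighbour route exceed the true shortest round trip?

Hub: N4=5, N1=7, N3=12, N5=18, N2=22 ⇒ N4
N4: N1=12, N5=13, N3=16, N2=17 ⇒ N1
N1: N3=5, N5=14, N2=18 ⇒ N3
N3: N5=19, N2=23 ⇒ N5
N5: N2=4 ⇒ N2
NN route Hub → N4 → N1 → N3 → N5 → N2 → Hub costs 67.
Optimal: Hub → N1 → N3 → N2 → N5 → N4 → Hub costs 57 (by enumerating all 60 distinct tours).
Excess = 67 − 57 = 10.

10 blocks longer than the optimal tour.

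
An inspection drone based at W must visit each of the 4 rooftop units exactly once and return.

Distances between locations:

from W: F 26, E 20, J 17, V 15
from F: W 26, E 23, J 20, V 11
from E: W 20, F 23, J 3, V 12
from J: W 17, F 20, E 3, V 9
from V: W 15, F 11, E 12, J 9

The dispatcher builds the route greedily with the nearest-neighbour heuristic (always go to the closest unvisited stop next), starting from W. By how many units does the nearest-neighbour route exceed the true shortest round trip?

W: V=15, J=17, E=20, F=26 ⇒ V
V: J=9, F=11, E=12 ⇒ J
J: E=3, F=20 ⇒ E
E: F=23 ⇒ F
NN route W → V → J → E → F → W costs 76.
Optimal: W → F → V → E → J → W costs 69 (by enumerating all 12 distinct tours).
Excess = 76 − 69 = 7.

Excess over optimum: 7.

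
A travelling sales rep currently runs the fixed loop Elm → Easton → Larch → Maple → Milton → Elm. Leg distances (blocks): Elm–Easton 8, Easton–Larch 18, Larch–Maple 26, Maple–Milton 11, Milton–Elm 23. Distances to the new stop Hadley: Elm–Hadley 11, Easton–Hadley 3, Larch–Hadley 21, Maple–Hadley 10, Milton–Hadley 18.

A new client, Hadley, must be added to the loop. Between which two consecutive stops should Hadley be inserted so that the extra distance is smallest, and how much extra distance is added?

Insertion cost between consecutive stops i–j is d(i,Hadley) + d(Hadley,j) − d(i,j):
  between Elm and Easton: 11 + 3 − 8 = 6
  between Easton and Larch: 3 + 21 − 18 = 6
  between Larch and Maple: 21 + 10 − 26 = 5
  between Maple and Milton: 10 + 18 − 11 = 17
  between Milton and Elm: 18 + 11 − 23 = 6
Cheapest insertion is between Larch and Maple, adding 5.
New total = 86 + 5 = 91.

Minimum extra distance: 5 blocks, inserting Hadley between Larch and Maple.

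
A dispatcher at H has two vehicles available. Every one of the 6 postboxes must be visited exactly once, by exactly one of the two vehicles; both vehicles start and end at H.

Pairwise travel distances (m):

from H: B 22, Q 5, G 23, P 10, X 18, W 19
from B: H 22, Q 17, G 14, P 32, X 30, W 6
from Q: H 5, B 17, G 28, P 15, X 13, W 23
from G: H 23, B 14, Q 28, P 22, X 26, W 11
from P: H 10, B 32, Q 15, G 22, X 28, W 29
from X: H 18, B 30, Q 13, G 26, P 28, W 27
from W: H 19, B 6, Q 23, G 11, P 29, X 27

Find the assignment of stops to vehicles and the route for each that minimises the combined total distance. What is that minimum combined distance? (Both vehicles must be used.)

There are 2^5 − 1 = 31 ways to divide the 6 stops into two non-empty groups. For each, the best each vehicle can do is its own shortest tour through its group:
  {B} + {Q, G, P, X, W}: 44 + 88 = 132
  {Q} + {B, G, P, X, W}: 10 + 97 = 107
  {B, Q} + {G, P, X, W}: 44 + 88 = 132
  {G} + {B, Q, P, X, W}: 46 + 93 = 139
  {B, G} + {Q, P, X, W}: 59 + 84 = 143
  {Q, G} + {B, P, X, W}: 56 + 93 = 149
  … (31 splits in total)
  {P} + {B, Q, G, X, W}: 20 + 83 = 103  ← best
Best: vehicle 1 H → P → H = 20; vehicle 2 H → B → W → G → X → Q → H = 83; combined 103.

103 m — the smallest possible combined total.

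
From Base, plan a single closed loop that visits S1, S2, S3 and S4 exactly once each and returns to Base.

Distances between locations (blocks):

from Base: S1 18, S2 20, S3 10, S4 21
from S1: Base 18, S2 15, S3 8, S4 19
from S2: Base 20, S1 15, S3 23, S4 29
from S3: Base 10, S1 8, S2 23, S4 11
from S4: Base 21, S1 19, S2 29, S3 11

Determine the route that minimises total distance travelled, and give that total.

Base→S1→S2→S3→S4→Base: 18+15+23+11+21 = 88
Base→S1→S2→S4→S3→Base: 18+15+29+11+10 = 83
Base→S1→S3→S2→S4→Base: 18+8+23+29+21 = 99
Base→S1→S3→S4→S2→Base: 18+8+11+29+20 = 86
Base→S1→S4→S2→S3→Base: 18+19+29+23+10 = 99
Base→S1→S4→S3→S2→Base: 18+19+11+23+20 = 91
Base→S2→S1→S3→S4→Base: 20+15+8+11+21 = 75
Base→S2→S1→S4→S3→Base: 20+15+19+11+10 = 75
Base→S2→S3→S1→S4→Base: 20+23+8+19+21 = 91
Base→S2→S4→S1→S3→Base: 20+29+19+8+10 = 86
Base→S3→S1→S2→S4→Base: 10+8+15+29+21 = 83
Base→S3→S2→S1→S4→Base: 10+23+15+19+21 = 88
The minimum is 75.
One optimal route: Base → S2 → S1 → S3 → S4 → Base (or its reverse).

75 blocks — the shortest possible round trip.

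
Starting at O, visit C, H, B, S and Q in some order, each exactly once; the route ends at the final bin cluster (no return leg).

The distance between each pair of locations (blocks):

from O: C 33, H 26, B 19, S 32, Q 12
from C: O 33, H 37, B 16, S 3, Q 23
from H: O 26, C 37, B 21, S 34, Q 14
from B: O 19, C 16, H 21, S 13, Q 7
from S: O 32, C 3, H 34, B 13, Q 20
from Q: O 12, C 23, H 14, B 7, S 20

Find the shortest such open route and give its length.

There are 5! = 120 possible orderings.
O → C → H → B → S → Q: 33+37+21+13+20 = 124
O → C → H → B → Q → S: 33+37+21+7+20 = 118
O → C → H → S → B → Q: 33+37+34+13+7 = 124
O → C → H → S → Q → B: 33+37+34+20+7 = 131
O → C → H → Q → B → S: 33+37+14+7+13 = 104
O → C → H → Q → S → B: 33+37+14+20+13 = 117
O → C → B → H → S → Q: 33+16+21+34+20 = 124
O → C → B → H → Q → S: 33+16+21+14+20 = 104
O → C → B → S → H → Q: 33+16+13+34+14 = 110
O → C → B → S → Q → H: 33+16+13+20+14 = 96
O → C → B → Q → H → S: 33+16+7+14+34 = 104
O → C → B → Q → S → H: 33+16+7+20+34 = 110
O → C → S → H → B → Q: 33+3+34+21+7 = 98
O → C → S → H → Q → B: 33+3+34+14+7 = 91
… (106 more)
O → H → Q → B → S → C: 26+14+7+13+3 = 63  ← best
The minimum is 63.
One shortest path: O → H → Q → B → S → C.

Shortest open route: 63 blocks.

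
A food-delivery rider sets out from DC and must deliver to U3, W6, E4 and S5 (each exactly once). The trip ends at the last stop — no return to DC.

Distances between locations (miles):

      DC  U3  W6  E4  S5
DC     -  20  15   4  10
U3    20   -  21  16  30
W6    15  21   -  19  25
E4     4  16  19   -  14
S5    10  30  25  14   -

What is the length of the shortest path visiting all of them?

There are 4! = 24 possible orderings.
DC - U3 - W6 - E4 - S5: 20+21+19+14 = 74
DC - U3 - W6 - S5 - E4: 20+21+25+14 = 80
DC - U3 - E4 - W6 - S5: 20+16+19+25 = 80
DC - U3 - E4 - S5 - W6: 20+16+14+25 = 75
DC - U3 - S5 - W6 - E4: 20+30+25+19 = 94
DC - U3 - S5 - E4 - W6: 20+30+14+19 = 83
DC - W6 - U3 - E4 - S5: 15+21+16+14 = 66
DC - W6 - U3 - S5 - E4: 15+21+30+14 = 80
DC - W6 - E4 - U3 - S5: 15+19+16+30 = 80
DC - W6 - E4 - S5 - U3: 15+19+14+30 = 78
DC - W6 - S5 - U3 - E4: 15+25+30+16 = 86
DC - W6 - S5 - E4 - U3: 15+25+14+16 = 70
DC - E4 - U3 - W6 - S5: 4+16+21+25 = 66
DC - E4 - U3 - S5 - W6: 4+16+30+25 = 75
… (10 more)
DC - S5 - E4 - U3 - W6: 10+14+16+21 = 61  ← best
The minimum is 61.
One shortest path: DC → S5 → E4 → U3 → W6.

Minimum one-way distance = 61 miles.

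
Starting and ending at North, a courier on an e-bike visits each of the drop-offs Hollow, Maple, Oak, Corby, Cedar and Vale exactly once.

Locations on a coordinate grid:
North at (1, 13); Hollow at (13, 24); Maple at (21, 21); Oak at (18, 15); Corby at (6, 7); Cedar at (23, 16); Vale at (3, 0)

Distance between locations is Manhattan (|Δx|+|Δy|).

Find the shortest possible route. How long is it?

92 — the shortest possible round trip.

There are 360 distinct closed tours to check (reversals are equivalent).
North - Hollow - Maple - Oak - Corby - Cedar - Vale - North: 23+11+9+20+26+36+15 = 140
North - Hollow - Maple - Oak - Corby - Vale - Cedar - North: 23+11+9+20+10+36+25 = 134
North - Hollow - Maple - Oak - Cedar - Corby - Vale - North: 23+11+9+6+26+10+15 = 100
North - Hollow - Maple - Oak - Cedar - Vale - Corby - North: 23+11+9+6+36+10+11 = 106
North - Hollow - Maple - Oak - Vale - Corby - Cedar - North: 23+11+9+30+10+26+25 = 134
North - Hollow - Maple - Oak - Vale - Cedar - Corby - North: 23+11+9+30+36+26+11 = 146
North - Hollow - Maple - Corby - Oak - Cedar - Vale - North: 23+11+29+20+6+36+15 = 140
North - Hollow - Maple - Corby - Oak - Vale - Cedar - North: 23+11+29+20+30+36+25 = 174
… (352 more)
North - Hollow - Maple - Cedar - Oak - Corby - Vale - North: 23+11+7+6+20+10+15 = 92  ← best
The minimum is 92.
One optimal route: North → Hollow → Maple → Cedar → Oak → Corby → Vale → North (or its reverse).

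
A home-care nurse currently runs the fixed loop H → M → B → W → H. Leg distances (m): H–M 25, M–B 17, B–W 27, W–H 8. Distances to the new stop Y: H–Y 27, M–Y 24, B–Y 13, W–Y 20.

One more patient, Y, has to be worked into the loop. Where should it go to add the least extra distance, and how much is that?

Insertion cost between consecutive stops i–j is d(i,Y) + d(Y,j) − d(i,j):
  between H and M: 27 + 24 − 25 = 26
  between M and B: 24 + 13 − 17 = 20
  between B and W: 13 + 20 − 27 = 6
  between W and H: 20 + 27 − 8 = 39
Cheapest insertion is between B and W, adding 6.
New total = 77 + 6 = 83.

Minimum extra distance: 6 m, inserting Y between B and W.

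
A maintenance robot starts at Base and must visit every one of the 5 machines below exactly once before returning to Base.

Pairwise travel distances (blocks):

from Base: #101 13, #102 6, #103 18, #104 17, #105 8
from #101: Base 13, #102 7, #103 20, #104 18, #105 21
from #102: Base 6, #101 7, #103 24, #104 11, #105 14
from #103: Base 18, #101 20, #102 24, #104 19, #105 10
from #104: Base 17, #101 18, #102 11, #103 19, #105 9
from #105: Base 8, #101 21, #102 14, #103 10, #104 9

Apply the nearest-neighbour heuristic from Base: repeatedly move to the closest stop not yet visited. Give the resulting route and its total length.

68 blocks along Base → #102 → #101 → #104 → #105 → #103 → Base.

From Base: distances to unvisited — #102=6, #105=8, #101=13, #104=17, #103=18. Nearest is #102 (6).
From #102: distances to unvisited — #101=7, #104=11, #105=14, #103=24. Nearest is #101 (7).
From #101: distances to unvisited — #104=18, #103=20, #105=21. Nearest is #104 (18).
From #104: distances to unvisited — #105=9, #103=19. Nearest is #105 (9).
From #105: distances to unvisited — #103=10. Nearest is #103 (10).
Return #103→Base: 18.
Total = 6 + 7 + 18 + 9 + 10 + 18 = 68.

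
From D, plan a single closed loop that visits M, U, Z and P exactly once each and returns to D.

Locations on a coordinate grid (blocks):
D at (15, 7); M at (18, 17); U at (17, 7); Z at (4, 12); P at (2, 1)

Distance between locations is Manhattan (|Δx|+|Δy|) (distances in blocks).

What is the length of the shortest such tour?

There are 12 distinct closed tours to check (reversals are equivalent).
D → M → U → Z → P → D: 13+11+18+13+19 = 74
D → M → U → P → Z → D: 13+11+21+13+16 = 74
D → M → Z → U → P → D: 13+19+18+21+19 = 90
D → M → Z → P → U → D: 13+19+13+21+2 = 68
D → M → P → U → Z → D: 13+32+21+18+16 = 100
D → M → P → Z → U → D: 13+32+13+18+2 = 78
D → U → M → Z → P → D: 2+11+19+13+19 = 64
D → U → M → P → Z → D: 2+11+32+13+16 = 74
D → U → Z → M → P → D: 2+18+19+32+19 = 90
D → U → P → M → Z → D: 2+21+32+19+16 = 90
D → Z → M → U → P → D: 16+19+11+21+19 = 86
D → Z → U → M → P → D: 16+18+11+32+19 = 96
The minimum is 64.
One optimal route: D → U → M → Z → P → D (or its reverse).

Shortest round trip = 64 blocks.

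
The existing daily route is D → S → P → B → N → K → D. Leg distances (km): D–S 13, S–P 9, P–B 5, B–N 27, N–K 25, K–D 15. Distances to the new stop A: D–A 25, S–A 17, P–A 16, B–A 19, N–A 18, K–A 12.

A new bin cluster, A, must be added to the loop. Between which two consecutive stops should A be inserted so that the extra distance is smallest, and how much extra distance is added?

Adding 5 km by placing A on the N–K leg.

Insertion cost between consecutive stops i–j is d(i,A) + d(A,j) − d(i,j):
  between D and S: 25 + 17 − 13 = 29
  between S and P: 17 + 16 − 9 = 24
  between P and B: 16 + 19 − 5 = 30
  between B and N: 19 + 18 − 27 = 10
  between N and K: 18 + 12 − 25 = 5
  between K and D: 12 + 25 − 15 = 22
Cheapest insertion is between N and K, adding 5.
New total = 94 + 5 = 99.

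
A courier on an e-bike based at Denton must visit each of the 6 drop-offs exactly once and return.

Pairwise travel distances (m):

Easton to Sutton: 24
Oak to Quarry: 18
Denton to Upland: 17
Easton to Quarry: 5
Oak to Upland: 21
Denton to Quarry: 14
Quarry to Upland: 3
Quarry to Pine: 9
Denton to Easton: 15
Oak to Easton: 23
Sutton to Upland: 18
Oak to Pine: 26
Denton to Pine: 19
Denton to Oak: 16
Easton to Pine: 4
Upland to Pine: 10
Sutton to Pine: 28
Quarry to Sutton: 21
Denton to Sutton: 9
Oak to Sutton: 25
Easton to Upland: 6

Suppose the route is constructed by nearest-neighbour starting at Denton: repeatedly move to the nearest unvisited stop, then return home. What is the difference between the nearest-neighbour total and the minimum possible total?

From Denton: Sutton=9, Quarry=14, Easton=15, Oak=16, Upland=17, Pine=19 → choose Sutton (9).
From Sutton: Upland=18, Quarry=21, Easton=24, Oak=25, Pine=28 → choose Upland (18).
From Upland: Quarry=3, Easton=6, Pine=10, Oak=21 → choose Quarry (3).
From Quarry: Easton=5, Pine=9, Oak=18 → choose Easton (5).
From Easton: Pine=4, Oak=23 → choose Pine (4).
From Pine: Oak=26 → choose Oak (26).
NN route Denton → Sutton → Upland → Quarry → Easton → Pine → Oak → Denton costs 81.
Optimal: Denton → Oak → Quarry → Easton → Pine → Upland → Sutton → Denton costs 80 (by enumerating all 360 distinct tours).
Excess = 81 − 80 = 1.

Excess over optimum: 1 m.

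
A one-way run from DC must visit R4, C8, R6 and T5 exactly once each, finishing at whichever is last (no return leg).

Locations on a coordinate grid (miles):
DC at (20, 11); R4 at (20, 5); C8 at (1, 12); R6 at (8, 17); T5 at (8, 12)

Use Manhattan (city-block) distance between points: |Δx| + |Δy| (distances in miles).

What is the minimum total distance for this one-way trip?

There are 4! = 24 possible orderings.
DC → R4 → C8 → R6 → T5: 6+26+12+5 = 49
DC → R4 → C8 → T5 → R6: 6+26+7+5 = 44
DC → R4 → R6 → C8 → T5: 6+24+12+7 = 49
DC → R4 → R6 → T5 → C8: 6+24+5+7 = 42
DC → R4 → T5 → C8 → R6: 6+19+7+12 = 44
DC → R4 → T5 → R6 → C8: 6+19+5+12 = 42
DC → C8 → R4 → R6 → T5: 20+26+24+5 = 75
DC → C8 → R4 → T5 → R6: 20+26+19+5 = 70
DC → C8 → R6 → R4 → T5: 20+12+24+19 = 75
DC → C8 → R6 → T5 → R4: 20+12+5+19 = 56
DC → C8 → T5 → R4 → R6: 20+7+19+24 = 70
DC → C8 → T5 → R6 → R4: 20+7+5+24 = 56
DC → R6 → R4 → C8 → T5: 18+24+26+7 = 75
DC → R6 → R4 → T5 → C8: 18+24+19+7 = 68
… (10 more)
The minimum is 42.
One shortest path: DC → R4 → R6 → T5 → C8.

Minimum one-way distance = 42 miles.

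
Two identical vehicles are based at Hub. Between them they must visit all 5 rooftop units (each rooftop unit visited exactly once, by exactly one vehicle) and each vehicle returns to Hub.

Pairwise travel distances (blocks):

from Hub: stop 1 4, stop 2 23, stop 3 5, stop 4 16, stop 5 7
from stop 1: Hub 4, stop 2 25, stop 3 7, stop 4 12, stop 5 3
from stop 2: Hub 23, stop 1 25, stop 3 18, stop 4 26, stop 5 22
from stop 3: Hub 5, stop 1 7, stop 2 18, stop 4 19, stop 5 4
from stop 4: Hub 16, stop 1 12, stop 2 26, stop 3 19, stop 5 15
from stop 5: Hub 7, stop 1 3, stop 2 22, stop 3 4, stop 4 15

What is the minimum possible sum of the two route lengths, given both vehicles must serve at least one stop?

79 blocks — the smallest possible combined total.

Try each way of splitting the stops between the two vehicles (each non-empty) and, for each split, find the best tour for each vehicle:
  {stop 1} + {stop 2, stop 3, stop 4, stop 5}: 8 + 71 = 79
  {stop 2} + {stop 1, stop 3, stop 4, stop 5}: 46 + 40 = 86
  {stop 1, stop 2} + {stop 3, stop 4, stop 5}: 52 + 40 = 92
  {stop 3} + {stop 1, stop 2, stop 4, stop 5}: 10 + 71 = 81
  {stop 1, stop 3} + {stop 2, stop 4, stop 5}: 16 + 71 = 87
  {stop 2, stop 3} + {stop 1, stop 4, stop 5}: 46 + 38 = 84
  … (15 splits in total)
Best: vehicle 1 Hub → stop 1 → Hub = 8; vehicle 2 Hub → stop 3 → stop 2 → stop 4 → stop 5 → Hub = 71; combined 79.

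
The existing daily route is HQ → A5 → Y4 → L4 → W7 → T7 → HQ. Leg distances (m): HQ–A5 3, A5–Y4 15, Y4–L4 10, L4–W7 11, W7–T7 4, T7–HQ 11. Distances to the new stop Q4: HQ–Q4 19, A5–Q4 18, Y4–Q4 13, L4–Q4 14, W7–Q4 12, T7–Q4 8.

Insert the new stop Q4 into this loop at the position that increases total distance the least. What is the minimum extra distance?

Minimum extra distance: 15 m, inserting Q4 between L4 and W7.

Insertion cost between consecutive stops i–j is d(i,Q4) + d(Q4,j) − d(i,j):
  between HQ and A5: 19 + 18 − 3 = 34
  between A5 and Y4: 18 + 13 − 15 = 16
  between Y4 and L4: 13 + 14 − 10 = 17
  between L4 and W7: 14 + 12 − 11 = 15
  between W7 and T7: 12 + 8 − 4 = 16
  between T7 and HQ: 8 + 19 − 11 = 16
Cheapest insertion is between L4 and W7, adding 15.
New total = 54 + 15 = 69.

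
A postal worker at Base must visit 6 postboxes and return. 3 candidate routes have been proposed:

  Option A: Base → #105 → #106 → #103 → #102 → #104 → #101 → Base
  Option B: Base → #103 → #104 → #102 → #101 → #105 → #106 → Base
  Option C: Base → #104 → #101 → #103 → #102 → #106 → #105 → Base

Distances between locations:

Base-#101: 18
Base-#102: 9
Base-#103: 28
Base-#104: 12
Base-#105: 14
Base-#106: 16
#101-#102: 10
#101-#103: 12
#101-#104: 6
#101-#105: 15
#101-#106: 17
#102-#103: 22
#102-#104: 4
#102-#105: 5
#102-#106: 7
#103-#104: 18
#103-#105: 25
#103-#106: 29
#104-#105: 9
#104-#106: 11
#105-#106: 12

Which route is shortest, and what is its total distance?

Option A: 14 + 12 + 29 + 22 + 4 + 6 + 18 = 105
Option B: 28 + 18 + 4 + 10 + 15 + 12 + 16 = 103
Option C: 12 + 6 + 12 + 22 + 7 + 12 + 14 = 85

85 — Option C is the shortest.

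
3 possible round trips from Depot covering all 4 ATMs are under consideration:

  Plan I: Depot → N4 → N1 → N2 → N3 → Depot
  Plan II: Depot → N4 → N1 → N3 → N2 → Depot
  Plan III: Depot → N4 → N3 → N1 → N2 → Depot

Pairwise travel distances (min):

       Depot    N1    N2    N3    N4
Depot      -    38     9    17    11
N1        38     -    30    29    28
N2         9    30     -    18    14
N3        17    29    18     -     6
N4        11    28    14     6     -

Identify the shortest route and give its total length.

85 min — Plan III is the shortest.

Plan I: 11 + 28 + 30 + 18 + 17 = 104
Plan II: 11 + 28 + 29 + 18 + 9 = 95
Plan III: 11 + 6 + 29 + 30 + 9 = 85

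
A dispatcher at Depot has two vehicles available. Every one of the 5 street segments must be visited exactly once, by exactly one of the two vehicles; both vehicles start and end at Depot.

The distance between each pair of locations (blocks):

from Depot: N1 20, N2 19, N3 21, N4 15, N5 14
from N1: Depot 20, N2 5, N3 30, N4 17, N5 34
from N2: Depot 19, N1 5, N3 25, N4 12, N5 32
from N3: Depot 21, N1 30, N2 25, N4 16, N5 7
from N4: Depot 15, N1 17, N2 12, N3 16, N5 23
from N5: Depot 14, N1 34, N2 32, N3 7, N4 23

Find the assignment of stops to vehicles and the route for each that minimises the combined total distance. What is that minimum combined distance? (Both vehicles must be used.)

Check every non-empty split of the stops between the two vehicles; for each half take its own optimal tour:
  {N1} + {N2, N3, N4, N5}: 40 + 68 = 108
  {N2} + {N1, N3, N4, N5}: 38 + 74 = 112
  {N1, N2} + {N3, N4, N5}: 44 + 52 = 96
  {N3} + {N1, N2, N4, N5}: 42 + 74 = 116
  {N1, N3} + {N2, N4, N5}: 71 + 68 = 139
  {N2, N3} + {N1, N4, N5}: 65 + 74 = 139
  … (15 splits in total)
  {N1, N2, N4} + {N3, N5}: 52 + 42 = 94  ← best
Best: vehicle 1 Depot → N1 → N2 → N4 → Depot = 52; vehicle 2 Depot → N3 → N5 → Depot = 42; combined 94.

94 blocks — the smallest possible combined total.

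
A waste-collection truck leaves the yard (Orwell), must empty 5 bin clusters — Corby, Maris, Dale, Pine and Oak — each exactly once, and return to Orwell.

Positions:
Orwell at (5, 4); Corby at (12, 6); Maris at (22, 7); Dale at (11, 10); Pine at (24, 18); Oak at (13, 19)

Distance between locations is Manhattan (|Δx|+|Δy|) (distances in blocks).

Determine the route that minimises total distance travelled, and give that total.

68 blocks — the shortest possible round trip.

Orwell → Corby → Maris → Dale → Pine → Oak → Orwell: 9+11+14+21+12+23 = 90
Orwell → Corby → Maris → Dale → Oak → Pine → Orwell: 9+11+14+11+12+33 = 90
Orwell → Corby → Maris → Pine → Dale → Oak → Orwell: 9+11+13+21+11+23 = 88
Orwell → Corby → Maris → Pine → Oak → Dale → Orwell: 9+11+13+12+11+12 = 68
Orwell → Corby → Maris → Oak → Dale → Pine → Orwell: 9+11+21+11+21+33 = 106
Orwell → Corby → Maris → Oak → Pine → Dale → Orwell: 9+11+21+12+21+12 = 86
Orwell → Corby → Dale → Maris → Pine → Oak → Orwell: 9+5+14+13+12+23 = 76
Orwell → Corby → Dale → Maris → Oak → Pine → Orwell: 9+5+14+21+12+33 = 94
Orwell → Corby → Dale → Pine → Maris → Oak → Orwell: 9+5+21+13+21+23 = 92
Orwell → Corby → Dale → Pine → Oak → Maris → Orwell: 9+5+21+12+21+20 = 88
Orwell → Corby → Dale → Oak → Maris → Pine → Orwell: 9+5+11+21+13+33 = 92
Orwell → Corby → Dale → Oak → Pine → Maris → Orwell: 9+5+11+12+13+20 = 70
Orwell → Corby → Pine → Maris → Dale → Oak → Orwell: 9+24+13+14+11+23 = 94
Orwell → Corby → Pine → Maris → Oak → Dale → Orwell: 9+24+13+21+11+12 = 90
… (46 more)
The minimum is 68.
One optimal route: Orwell → Corby → Maris → Pine → Oak → Dale → Orwell (or its reverse).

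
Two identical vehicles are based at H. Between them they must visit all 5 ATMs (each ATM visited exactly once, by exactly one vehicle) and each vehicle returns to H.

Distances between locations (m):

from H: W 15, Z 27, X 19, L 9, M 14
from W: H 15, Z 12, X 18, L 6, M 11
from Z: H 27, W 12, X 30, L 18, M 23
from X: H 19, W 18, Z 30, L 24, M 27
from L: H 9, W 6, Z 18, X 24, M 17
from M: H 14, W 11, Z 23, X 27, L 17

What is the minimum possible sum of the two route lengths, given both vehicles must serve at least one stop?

Minimum combined distance: 102 m.

Check every non-empty split of the stops between the two vehicles; for each half take its own optimal tour:
  {W} + {Z, X, L, M}: 30 + 96 = 126
  {Z} + {W, X, L, M}: 54 + 72 = 126
  {W, Z} + {X, L, M}: 54 + 72 = 126
  {X} + {W, Z, L, M}: 38 + 64 = 102
  {W, X} + {Z, L, M}: 52 + 64 = 116
  {Z, X} + {W, L, M}: 76 + 40 = 116
  … (15 splits in total)
Best: vehicle 1 H → X → H = 38; vehicle 2 H → L → W → Z → M → H = 64; combined 102.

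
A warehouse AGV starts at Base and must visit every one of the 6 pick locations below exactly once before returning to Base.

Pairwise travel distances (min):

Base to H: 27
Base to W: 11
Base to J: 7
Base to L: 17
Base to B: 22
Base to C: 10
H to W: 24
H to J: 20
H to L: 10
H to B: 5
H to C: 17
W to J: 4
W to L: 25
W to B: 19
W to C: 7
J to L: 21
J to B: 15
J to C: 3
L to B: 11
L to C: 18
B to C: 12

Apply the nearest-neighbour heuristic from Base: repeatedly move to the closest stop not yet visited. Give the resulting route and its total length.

Total distance 68 min via the nearest-neighbour route Base → J → C → W → B → H → L → Base.

At Base the remaining stops are J 7, C 10, W 11, L 17, B 22, H 27; go to J.
At J the remaining stops are C 3, W 4, B 15, H 20, L 21; go to C.
At C the remaining stops are W 7, B 12, H 17, L 18; go to W.
At W the remaining stops are B 19, H 24, L 25; go to B.
At B the remaining stops are H 5, L 11; go to H.
At H the remaining stops are L 10; go to L.
Return L→Base: 17.
Total = 7 + 3 + 7 + 19 + 5 + 10 + 17 = 68.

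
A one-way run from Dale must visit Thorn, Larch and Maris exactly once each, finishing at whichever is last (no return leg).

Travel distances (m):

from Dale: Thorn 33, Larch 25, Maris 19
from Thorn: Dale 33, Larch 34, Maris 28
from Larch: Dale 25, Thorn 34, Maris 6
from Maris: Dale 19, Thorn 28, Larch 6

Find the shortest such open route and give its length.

Minimum one-way distance = 59 m.

There are 3! = 6 possible orderings.
Dale→Thorn→Larch→Maris: 33+34+6 = 73
Dale→Thorn→Maris→Larch: 33+28+6 = 67
Dale→Larch→Thorn→Maris: 25+34+28 = 87
Dale→Larch→Maris→Thorn: 25+6+28 = 59
Dale→Maris→Thorn→Larch: 19+28+34 = 81
Dale→Maris→Larch→Thorn: 19+6+34 = 59
The minimum is 59.
One shortest path: Dale → Larch → Maris → Thorn.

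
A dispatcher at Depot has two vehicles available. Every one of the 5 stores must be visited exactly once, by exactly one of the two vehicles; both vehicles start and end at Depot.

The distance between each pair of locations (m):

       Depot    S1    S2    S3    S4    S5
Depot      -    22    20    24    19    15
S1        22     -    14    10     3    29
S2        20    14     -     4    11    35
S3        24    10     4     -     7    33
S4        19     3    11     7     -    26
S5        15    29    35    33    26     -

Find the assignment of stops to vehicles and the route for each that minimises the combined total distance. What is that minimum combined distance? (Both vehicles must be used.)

Try each way of splitting the stops between the two vehicles (each non-empty) and, for each split, find the best tour for each vehicle:
  {S1} + {S2, S3, S4, S5}: 44 + 72 = 116
  {S2} + {S1, S3, S4, S5}: 40 + 78 = 118
  {S1, S2} + {S3, S4, S5}: 56 + 72 = 128
  {S3} + {S1, S2, S4, S5}: 48 + 78 = 126
  {S1, S3} + {S2, S4, S5}: 56 + 72 = 128
  {S2, S3} + {S1, S4, S5}: 48 + 66 = 114
  … (15 splits in total)
  {S1, S2, S3, S4} + {S5}: 56 + 30 = 86  ← best
Best: vehicle 1 Depot → S1 → S4 → S3 → S2 → Depot = 56; vehicle 2 Depot → S5 → Depot = 30; combined 86.

Minimum combined distance: 86 m.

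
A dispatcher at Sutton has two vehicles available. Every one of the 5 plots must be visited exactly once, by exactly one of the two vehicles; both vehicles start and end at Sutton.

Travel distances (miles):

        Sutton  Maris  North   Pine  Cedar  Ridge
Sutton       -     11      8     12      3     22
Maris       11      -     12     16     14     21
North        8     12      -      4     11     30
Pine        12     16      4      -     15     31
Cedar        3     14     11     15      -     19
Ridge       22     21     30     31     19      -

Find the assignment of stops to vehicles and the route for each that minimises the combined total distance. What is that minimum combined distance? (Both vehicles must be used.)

77 miles — the smallest possible combined total.

Try each way of splitting the stops between the two vehicles (each non-empty) and, for each split, find the best tour for each vehicle:
  {Maris} + {North, Pine, Cedar, Ridge}: 22 + 65 = 87
  {North} + {Maris, Pine, Cedar, Ridge}: 16 + 71 = 87
  {Maris, North} + {Pine, Cedar, Ridge}: 31 + 65 = 96
  {Pine} + {Maris, North, Cedar, Ridge}: 24 + 63 = 87
  {Maris, Pine} + {North, Cedar, Ridge}: 39 + 60 = 99
  {North, Pine} + {Maris, Cedar, Ridge}: 24 + 54 = 78
  … (15 splits in total)
  {Cedar} + {Maris, North, Pine, Ridge}: 6 + 71 = 77  ← best
Best: vehicle 1 Sutton → Cedar → Sutton = 6; vehicle 2 Sutton → North → Pine → Maris → Ridge → Sutton = 71; combined 77.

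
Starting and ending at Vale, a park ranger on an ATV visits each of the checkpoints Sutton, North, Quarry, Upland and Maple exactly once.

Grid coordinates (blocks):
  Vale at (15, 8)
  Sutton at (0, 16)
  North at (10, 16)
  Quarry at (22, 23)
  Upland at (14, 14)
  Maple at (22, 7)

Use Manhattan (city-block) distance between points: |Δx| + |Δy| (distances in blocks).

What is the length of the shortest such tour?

Minimum total distance: 76 blocks.

With 5 stops there are 5!/2 = 60 distinct round trips (a route and its reverse cost the same).
Vale→Sutton→North→Quarry→Upland→Maple→Vale: 23+10+19+17+15+8 = 92
Vale→Sutton→North→Quarry→Maple→Upland→Vale: 23+10+19+16+15+7 = 90
Vale→Sutton→North→Upland→Quarry→Maple→Vale: 23+10+6+17+16+8 = 80
Vale→Sutton→North→Upland→Maple→Quarry→Vale: 23+10+6+15+16+22 = 92
Vale→Sutton→North→Maple→Quarry→Upland→Vale: 23+10+21+16+17+7 = 94
Vale→Sutton→North→Maple→Upland→Quarry→Vale: 23+10+21+15+17+22 = 108
Vale→Sutton→Quarry→North→Upland→Maple→Vale: 23+29+19+6+15+8 = 100
Vale→Sutton→Quarry→North→Maple→Upland→Vale: 23+29+19+21+15+7 = 114
Vale→Sutton→Quarry→Upland→North→Maple→Vale: 23+29+17+6+21+8 = 104
Vale→Sutton→Quarry→Upland→Maple→North→Vale: 23+29+17+15+21+13 = 118
Vale→Sutton→Quarry→Maple→North→Upland→Vale: 23+29+16+21+6+7 = 102
Vale→Sutton→Quarry→Maple→Upland→North→Vale: 23+29+16+15+6+13 = 102
Vale→Sutton→Upland→North→Quarry→Maple→Vale: 23+16+6+19+16+8 = 88
Vale→Sutton→Upland→North→Maple→Quarry→Vale: 23+16+6+21+16+22 = 104
… (46 more)
Vale→Upland→Sutton→North→Quarry→Maple→Vale: 7+16+10+19+16+8 = 76  ← best
The minimum is 76.
One optimal route: Vale → Upland → Sutton → North → Quarry → Maple → Vale (or its reverse).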